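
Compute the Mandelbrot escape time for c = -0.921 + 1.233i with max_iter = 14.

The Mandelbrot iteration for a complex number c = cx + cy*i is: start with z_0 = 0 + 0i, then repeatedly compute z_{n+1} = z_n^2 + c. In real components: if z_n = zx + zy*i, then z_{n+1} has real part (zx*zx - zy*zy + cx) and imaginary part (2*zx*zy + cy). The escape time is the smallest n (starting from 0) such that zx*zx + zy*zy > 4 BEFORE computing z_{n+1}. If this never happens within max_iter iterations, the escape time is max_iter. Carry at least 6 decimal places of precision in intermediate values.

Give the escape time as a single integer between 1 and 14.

Answer: 3

Derivation:
z_0 = 0 + 0i, c = -0.9210 + 1.2330i
Iter 1: z = -0.9210 + 1.2330i, |z|^2 = 2.3685
Iter 2: z = -1.5930 + -1.0382i, |z|^2 = 3.6156
Iter 3: z = 0.5390 + 4.5408i, |z|^2 = 20.9090
Escaped at iteration 3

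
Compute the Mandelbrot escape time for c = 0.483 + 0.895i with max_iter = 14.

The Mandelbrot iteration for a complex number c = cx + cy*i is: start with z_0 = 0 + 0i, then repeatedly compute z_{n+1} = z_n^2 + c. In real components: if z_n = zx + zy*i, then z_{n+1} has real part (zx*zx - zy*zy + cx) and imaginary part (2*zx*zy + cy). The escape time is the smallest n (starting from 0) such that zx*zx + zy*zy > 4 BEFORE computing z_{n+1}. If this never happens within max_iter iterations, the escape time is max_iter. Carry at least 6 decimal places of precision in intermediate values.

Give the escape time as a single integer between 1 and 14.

Answer: 3

Derivation:
z_0 = 0 + 0i, c = 0.4830 + 0.8950i
Iter 1: z = 0.4830 + 0.8950i, |z|^2 = 1.0343
Iter 2: z = -0.0847 + 1.7596i, |z|^2 = 3.1033
Iter 3: z = -2.6059 + 0.5968i, |z|^2 = 7.1469
Escaped at iteration 3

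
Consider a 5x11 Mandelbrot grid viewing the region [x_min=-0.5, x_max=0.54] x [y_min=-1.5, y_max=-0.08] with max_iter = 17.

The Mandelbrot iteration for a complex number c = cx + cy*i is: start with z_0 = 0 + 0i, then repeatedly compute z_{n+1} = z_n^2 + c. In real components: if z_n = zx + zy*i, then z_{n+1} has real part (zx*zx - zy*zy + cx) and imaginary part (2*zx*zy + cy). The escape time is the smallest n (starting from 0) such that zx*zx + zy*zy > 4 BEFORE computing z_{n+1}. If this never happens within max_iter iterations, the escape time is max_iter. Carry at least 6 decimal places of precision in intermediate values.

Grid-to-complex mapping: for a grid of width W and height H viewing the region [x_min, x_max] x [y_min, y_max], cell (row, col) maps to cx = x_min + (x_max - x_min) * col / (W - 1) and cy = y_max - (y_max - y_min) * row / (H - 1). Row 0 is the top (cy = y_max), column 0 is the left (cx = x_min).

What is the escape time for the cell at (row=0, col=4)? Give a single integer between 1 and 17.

Answer: 4

Derivation:
z_0 = 0 + 0i, c = 0.5400 + -0.0800i
Iter 1: z = 0.5400 + -0.0800i, |z|^2 = 0.2980
Iter 2: z = 0.8252 + -0.1664i, |z|^2 = 0.7086
Iter 3: z = 1.1933 + -0.3546i, |z|^2 = 1.5496
Iter 4: z = 1.8381 + -0.9263i, |z|^2 = 4.2368
Escaped at iteration 4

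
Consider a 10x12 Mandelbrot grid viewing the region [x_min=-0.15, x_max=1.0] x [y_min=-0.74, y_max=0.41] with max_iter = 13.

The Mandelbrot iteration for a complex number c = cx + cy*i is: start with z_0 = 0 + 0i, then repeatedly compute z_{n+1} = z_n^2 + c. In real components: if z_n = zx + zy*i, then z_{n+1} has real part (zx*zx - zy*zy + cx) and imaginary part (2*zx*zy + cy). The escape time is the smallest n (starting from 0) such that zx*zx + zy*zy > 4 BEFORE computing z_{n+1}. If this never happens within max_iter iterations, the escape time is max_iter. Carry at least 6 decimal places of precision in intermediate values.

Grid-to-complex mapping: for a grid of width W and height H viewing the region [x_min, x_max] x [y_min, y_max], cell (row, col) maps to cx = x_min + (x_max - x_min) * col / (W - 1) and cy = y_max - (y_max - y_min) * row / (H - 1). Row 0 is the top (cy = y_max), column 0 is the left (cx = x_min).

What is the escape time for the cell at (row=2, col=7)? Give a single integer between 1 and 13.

Answer: 3

Derivation:
z_0 = 0 + 0i, c = 0.7444 + 0.2009i
Iter 1: z = 0.7444 + 0.2009i, |z|^2 = 0.5946
Iter 2: z = 1.2583 + 0.5000i, |z|^2 = 1.8333
Iter 3: z = 2.0777 + 1.4593i, |z|^2 = 6.4462
Escaped at iteration 3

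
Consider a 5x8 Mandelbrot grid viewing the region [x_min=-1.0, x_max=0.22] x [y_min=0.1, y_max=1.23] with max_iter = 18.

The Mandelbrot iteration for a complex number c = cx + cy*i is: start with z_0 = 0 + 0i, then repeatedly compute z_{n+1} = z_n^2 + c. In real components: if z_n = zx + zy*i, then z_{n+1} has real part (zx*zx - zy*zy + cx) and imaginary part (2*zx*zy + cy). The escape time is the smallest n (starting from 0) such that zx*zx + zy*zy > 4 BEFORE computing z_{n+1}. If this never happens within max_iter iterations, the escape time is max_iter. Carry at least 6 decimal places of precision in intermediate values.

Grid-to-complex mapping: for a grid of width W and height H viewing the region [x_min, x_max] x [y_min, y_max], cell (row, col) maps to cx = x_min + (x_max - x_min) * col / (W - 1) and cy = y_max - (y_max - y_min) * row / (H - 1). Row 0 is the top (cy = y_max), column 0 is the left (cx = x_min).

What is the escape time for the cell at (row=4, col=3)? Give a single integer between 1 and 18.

z_0 = 0 + 0i, c = -0.0850 + 0.5843i
Iter 1: z = -0.0850 + 0.5843i, |z|^2 = 0.3486
Iter 2: z = -0.4192 + 0.4850i, |z|^2 = 0.4109
Iter 3: z = -0.1445 + 0.1777i, |z|^2 = 0.0525
Iter 4: z = -0.0957 + 0.5329i, |z|^2 = 0.2932
Iter 5: z = -0.3599 + 0.4823i, |z|^2 = 0.3621
Iter 6: z = -0.1881 + 0.2372i, |z|^2 = 0.0916
Iter 7: z = -0.1059 + 0.4951i, |z|^2 = 0.2563
Iter 8: z = -0.3189 + 0.4794i, |z|^2 = 0.3315
Iter 9: z = -0.2132 + 0.2785i, |z|^2 = 0.1230
Iter 10: z = -0.1171 + 0.4655i, |z|^2 = 0.2304
Iter 11: z = -0.2880 + 0.4752i, |z|^2 = 0.3088
Iter 12: z = -0.2279 + 0.3106i, |z|^2 = 0.1484
Iter 13: z = -0.1295 + 0.4427i, |z|^2 = 0.2128
Iter 14: z = -0.2642 + 0.4696i, |z|^2 = 0.2904
Iter 15: z = -0.2357 + 0.3361i, |z|^2 = 0.1685
Iter 16: z = -0.1424 + 0.4258i, |z|^2 = 0.2016
Iter 17: z = -0.2461 + 0.4630i, |z|^2 = 0.2749

Answer: 18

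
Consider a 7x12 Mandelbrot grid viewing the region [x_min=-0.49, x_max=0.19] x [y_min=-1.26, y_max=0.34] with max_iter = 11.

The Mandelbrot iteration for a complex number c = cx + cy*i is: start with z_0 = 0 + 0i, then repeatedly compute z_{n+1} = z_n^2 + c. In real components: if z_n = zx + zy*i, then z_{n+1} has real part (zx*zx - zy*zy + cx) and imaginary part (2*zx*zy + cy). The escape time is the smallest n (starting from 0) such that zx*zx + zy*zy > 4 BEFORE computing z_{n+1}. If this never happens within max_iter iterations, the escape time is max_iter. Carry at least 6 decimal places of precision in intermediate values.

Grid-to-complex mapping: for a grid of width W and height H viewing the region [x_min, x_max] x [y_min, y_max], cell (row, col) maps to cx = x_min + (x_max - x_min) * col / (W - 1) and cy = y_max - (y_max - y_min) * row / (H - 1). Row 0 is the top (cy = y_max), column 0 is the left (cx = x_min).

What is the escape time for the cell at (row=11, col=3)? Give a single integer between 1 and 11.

z_0 = 0 + 0i, c = -0.1500 + -1.2600i
Iter 1: z = -0.1500 + -1.2600i, |z|^2 = 1.6101
Iter 2: z = -1.7151 + -0.8820i, |z|^2 = 3.7195
Iter 3: z = 2.0136 + 1.7654i, |z|^2 = 7.1715
Escaped at iteration 3

Answer: 3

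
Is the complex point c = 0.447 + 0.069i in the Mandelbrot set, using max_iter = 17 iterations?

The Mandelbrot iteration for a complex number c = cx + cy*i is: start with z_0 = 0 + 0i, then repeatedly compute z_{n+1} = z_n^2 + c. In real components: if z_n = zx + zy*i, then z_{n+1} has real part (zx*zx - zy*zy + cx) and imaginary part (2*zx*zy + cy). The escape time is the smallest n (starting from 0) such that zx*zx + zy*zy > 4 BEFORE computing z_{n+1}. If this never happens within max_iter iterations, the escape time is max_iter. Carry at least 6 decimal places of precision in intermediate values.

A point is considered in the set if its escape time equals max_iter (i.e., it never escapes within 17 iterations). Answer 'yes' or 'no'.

z_0 = 0 + 0i, c = 0.4470 + 0.0690i
Iter 1: z = 0.4470 + 0.0690i, |z|^2 = 0.2046
Iter 2: z = 0.6420 + 0.1307i, |z|^2 = 0.4293
Iter 3: z = 0.8421 + 0.2368i, |z|^2 = 0.7653
Iter 4: z = 1.1001 + 0.4679i, |z|^2 = 1.4292
Iter 5: z = 1.4384 + 1.0984i, |z|^2 = 3.2755
Iter 6: z = 1.3094 + 3.2289i, |z|^2 = 12.1406
Escaped at iteration 6

Answer: no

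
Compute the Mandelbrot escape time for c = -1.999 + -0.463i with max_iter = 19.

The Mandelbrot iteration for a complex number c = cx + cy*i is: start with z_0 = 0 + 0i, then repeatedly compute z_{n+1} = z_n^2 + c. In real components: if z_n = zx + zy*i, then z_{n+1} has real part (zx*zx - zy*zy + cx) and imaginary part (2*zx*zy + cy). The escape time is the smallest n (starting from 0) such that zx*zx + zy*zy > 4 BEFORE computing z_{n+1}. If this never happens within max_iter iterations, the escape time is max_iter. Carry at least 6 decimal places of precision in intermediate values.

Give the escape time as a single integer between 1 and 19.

Answer: 1

Derivation:
z_0 = 0 + 0i, c = -1.9990 + -0.4630i
Iter 1: z = -1.9990 + -0.4630i, |z|^2 = 4.2104
Escaped at iteration 1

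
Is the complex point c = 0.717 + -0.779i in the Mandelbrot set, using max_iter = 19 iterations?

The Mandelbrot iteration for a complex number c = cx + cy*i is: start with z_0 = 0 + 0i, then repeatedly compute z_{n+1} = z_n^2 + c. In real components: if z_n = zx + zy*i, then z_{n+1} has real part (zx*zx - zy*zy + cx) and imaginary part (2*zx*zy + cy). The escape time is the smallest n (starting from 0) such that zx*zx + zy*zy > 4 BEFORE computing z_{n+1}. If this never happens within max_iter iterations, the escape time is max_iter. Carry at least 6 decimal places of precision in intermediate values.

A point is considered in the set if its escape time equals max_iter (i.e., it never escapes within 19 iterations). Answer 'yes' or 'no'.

z_0 = 0 + 0i, c = 0.7170 + -0.7790i
Iter 1: z = 0.7170 + -0.7790i, |z|^2 = 1.1209
Iter 2: z = 0.6242 + -1.8961i, |z|^2 = 3.9848
Iter 3: z = -2.4885 + -3.1463i, |z|^2 = 16.0913
Escaped at iteration 3

Answer: no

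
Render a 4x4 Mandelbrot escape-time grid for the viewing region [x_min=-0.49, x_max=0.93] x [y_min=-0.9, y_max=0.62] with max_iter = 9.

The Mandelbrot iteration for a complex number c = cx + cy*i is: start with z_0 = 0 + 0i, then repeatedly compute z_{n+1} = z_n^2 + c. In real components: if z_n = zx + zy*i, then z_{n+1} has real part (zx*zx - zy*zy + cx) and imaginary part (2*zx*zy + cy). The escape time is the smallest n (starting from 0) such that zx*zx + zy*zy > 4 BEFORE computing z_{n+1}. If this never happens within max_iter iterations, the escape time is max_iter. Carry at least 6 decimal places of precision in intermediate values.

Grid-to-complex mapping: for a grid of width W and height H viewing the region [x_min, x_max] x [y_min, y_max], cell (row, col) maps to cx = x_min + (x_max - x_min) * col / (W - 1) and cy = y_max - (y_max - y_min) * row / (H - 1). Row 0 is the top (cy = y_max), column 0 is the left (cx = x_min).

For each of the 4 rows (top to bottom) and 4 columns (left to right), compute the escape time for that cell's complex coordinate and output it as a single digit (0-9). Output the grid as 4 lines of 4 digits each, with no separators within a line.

Answer: 9952
9963
9993
4832

Derivation:
(row=0, col=0): c = -0.4900 + 0.6200i → escape time 9
(row=0, col=1): c = -0.0167 + 0.6200i → escape time 9
(row=0, col=2): c = 0.4567 + 0.6200i → escape time 5
(row=0, col=3): c = 0.9300 + 0.6200i → escape time 2
(row=1, col=0): c = -0.4900 + 0.1133i → escape time 9
(row=1, col=1): c = -0.0167 + 0.1133i → escape time 9
(row=1, col=2): c = 0.4567 + 0.1133i → escape time 6
(row=1, col=3): c = 0.9300 + 0.1133i → escape time 3
(row=2, col=0): c = -0.4900 + -0.3933i → escape time 9
(row=2, col=1): c = -0.0167 + -0.3933i → escape time 9
(row=2, col=2): c = 0.4567 + -0.3933i → escape time 9
(row=2, col=3): c = 0.9300 + -0.3933i → escape time 3
(row=3, col=0): c = -0.4900 + -0.9000i → escape time 4
(row=3, col=1): c = -0.0167 + -0.9000i → escape time 8
(row=3, col=2): c = 0.4567 + -0.9000i → escape time 3
(row=3, col=3): c = 0.9300 + -0.9000i → escape time 2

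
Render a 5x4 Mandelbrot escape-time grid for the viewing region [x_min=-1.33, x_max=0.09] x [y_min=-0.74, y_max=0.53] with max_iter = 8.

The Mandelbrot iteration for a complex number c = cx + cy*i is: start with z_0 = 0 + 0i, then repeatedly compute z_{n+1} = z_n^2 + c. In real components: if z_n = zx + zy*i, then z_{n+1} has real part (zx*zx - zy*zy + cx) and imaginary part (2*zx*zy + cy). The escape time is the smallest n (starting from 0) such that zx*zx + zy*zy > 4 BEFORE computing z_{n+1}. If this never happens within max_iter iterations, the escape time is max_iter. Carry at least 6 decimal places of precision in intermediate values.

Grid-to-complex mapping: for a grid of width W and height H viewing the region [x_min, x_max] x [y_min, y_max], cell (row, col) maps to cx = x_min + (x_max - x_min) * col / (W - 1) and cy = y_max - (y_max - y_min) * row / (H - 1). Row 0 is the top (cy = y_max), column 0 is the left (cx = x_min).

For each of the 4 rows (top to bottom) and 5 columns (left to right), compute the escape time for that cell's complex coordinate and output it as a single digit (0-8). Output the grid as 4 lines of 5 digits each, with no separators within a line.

Answer: 35888
88888
68888
34587

Derivation:
(row=0, col=0): c = -1.3300 + 0.5300i → escape time 3
(row=0, col=1): c = -0.9750 + 0.5300i → escape time 5
(row=0, col=2): c = -0.6200 + 0.5300i → escape time 8
(row=0, col=3): c = -0.2650 + 0.5300i → escape time 8
(row=0, col=4): c = 0.0900 + 0.5300i → escape time 8
(row=1, col=0): c = -1.3300 + 0.1067i → escape time 8
(row=1, col=1): c = -0.9750 + 0.1067i → escape time 8
(row=1, col=2): c = -0.6200 + 0.1067i → escape time 8
(row=1, col=3): c = -0.2650 + 0.1067i → escape time 8
(row=1, col=4): c = 0.0900 + 0.1067i → escape time 8
(row=2, col=0): c = -1.3300 + -0.3167i → escape time 6
(row=2, col=1): c = -0.9750 + -0.3167i → escape time 8
(row=2, col=2): c = -0.6200 + -0.3167i → escape time 8
(row=2, col=3): c = -0.2650 + -0.3167i → escape time 8
(row=2, col=4): c = 0.0900 + -0.3167i → escape time 8
(row=3, col=0): c = -1.3300 + -0.7400i → escape time 3
(row=3, col=1): c = -0.9750 + -0.7400i → escape time 4
(row=3, col=2): c = -0.6200 + -0.7400i → escape time 5
(row=3, col=3): c = -0.2650 + -0.7400i → escape time 8
(row=3, col=4): c = 0.0900 + -0.7400i → escape time 7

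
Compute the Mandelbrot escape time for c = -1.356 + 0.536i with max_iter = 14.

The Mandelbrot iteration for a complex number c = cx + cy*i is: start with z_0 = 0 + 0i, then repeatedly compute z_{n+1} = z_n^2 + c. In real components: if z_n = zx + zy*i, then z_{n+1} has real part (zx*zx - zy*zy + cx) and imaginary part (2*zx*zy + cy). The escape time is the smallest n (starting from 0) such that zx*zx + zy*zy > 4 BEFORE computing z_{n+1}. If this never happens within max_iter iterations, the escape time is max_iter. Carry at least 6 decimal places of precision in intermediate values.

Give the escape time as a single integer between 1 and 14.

Answer: 3

Derivation:
z_0 = 0 + 0i, c = -1.3560 + 0.5360i
Iter 1: z = -1.3560 + 0.5360i, |z|^2 = 2.1260
Iter 2: z = 0.1954 + -0.9176i, |z|^2 = 0.8802
Iter 3: z = -2.1599 + 0.1773i, |z|^2 = 4.6964
Escaped at iteration 3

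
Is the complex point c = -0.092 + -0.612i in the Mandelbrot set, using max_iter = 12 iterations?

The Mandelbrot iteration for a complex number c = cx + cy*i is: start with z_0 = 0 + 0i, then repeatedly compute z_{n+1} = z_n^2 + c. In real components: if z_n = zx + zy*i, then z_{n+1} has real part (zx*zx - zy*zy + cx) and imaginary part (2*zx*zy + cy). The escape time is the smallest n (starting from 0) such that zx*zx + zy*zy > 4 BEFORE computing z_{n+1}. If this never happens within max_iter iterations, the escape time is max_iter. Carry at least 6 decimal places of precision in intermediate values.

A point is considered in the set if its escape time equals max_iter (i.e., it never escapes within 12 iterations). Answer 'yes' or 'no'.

Answer: yes

Derivation:
z_0 = 0 + 0i, c = -0.0920 + -0.6120i
Iter 1: z = -0.0920 + -0.6120i, |z|^2 = 0.3830
Iter 2: z = -0.4581 + -0.4994i, |z|^2 = 0.4592
Iter 3: z = -0.1316 + -0.1545i, |z|^2 = 0.0412
Iter 4: z = -0.0986 + -0.5714i, |z|^2 = 0.3362
Iter 5: z = -0.4087 + -0.4994i, |z|^2 = 0.4164
Iter 6: z = -0.1743 + -0.2038i, |z|^2 = 0.0719
Iter 7: z = -0.1031 + -0.5410i, |z|^2 = 0.3033
Iter 8: z = -0.3740 + -0.5004i, |z|^2 = 0.3903
Iter 9: z = -0.2025 + -0.2377i, |z|^2 = 0.0975
Iter 10: z = -0.1075 + -0.5157i, |z|^2 = 0.2775
Iter 11: z = -0.3464 + -0.5011i, |z|^2 = 0.3711
Did not escape in 12 iterations → in set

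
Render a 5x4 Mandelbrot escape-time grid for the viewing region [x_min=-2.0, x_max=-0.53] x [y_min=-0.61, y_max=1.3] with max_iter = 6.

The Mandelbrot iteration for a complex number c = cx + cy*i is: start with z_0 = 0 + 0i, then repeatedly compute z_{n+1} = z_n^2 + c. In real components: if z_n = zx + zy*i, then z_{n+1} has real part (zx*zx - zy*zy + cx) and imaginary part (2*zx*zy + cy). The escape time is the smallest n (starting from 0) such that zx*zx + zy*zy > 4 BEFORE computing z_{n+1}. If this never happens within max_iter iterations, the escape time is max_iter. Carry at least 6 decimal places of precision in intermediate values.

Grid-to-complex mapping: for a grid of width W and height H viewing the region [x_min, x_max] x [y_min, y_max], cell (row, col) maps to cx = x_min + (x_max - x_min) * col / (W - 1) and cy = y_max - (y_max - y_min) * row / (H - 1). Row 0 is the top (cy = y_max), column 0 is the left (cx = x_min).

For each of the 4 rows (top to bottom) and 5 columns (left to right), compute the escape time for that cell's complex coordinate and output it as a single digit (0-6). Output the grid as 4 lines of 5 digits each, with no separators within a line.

(row=0, col=0): c = -2.0000 + 1.3000i → escape time 1
(row=0, col=1): c = -1.6325 + 1.3000i → escape time 1
(row=0, col=2): c = -1.2650 + 1.3000i → escape time 2
(row=0, col=3): c = -0.8975 + 1.3000i → escape time 2
(row=0, col=4): c = -0.5300 + 1.3000i → escape time 3
(row=1, col=0): c = -2.0000 + 0.6633i → escape time 1
(row=1, col=1): c = -1.6325 + 0.6633i → escape time 3
(row=1, col=2): c = -1.2650 + 0.6633i → escape time 3
(row=1, col=3): c = -0.8975 + 0.6633i → escape time 4
(row=1, col=4): c = -0.5300 + 0.6633i → escape time 6
(row=2, col=0): c = -2.0000 + 0.0267i → escape time 1
(row=2, col=1): c = -1.6325 + 0.0267i → escape time 6
(row=2, col=2): c = -1.2650 + 0.0267i → escape time 6
(row=2, col=3): c = -0.8975 + 0.0267i → escape time 6
(row=2, col=4): c = -0.5300 + 0.0267i → escape time 6
(row=3, col=0): c = -2.0000 + -0.6100i → escape time 1
(row=3, col=1): c = -1.6325 + -0.6100i → escape time 3
(row=3, col=2): c = -1.2650 + -0.6100i → escape time 3
(row=3, col=3): c = -0.8975 + -0.6100i → escape time 5
(row=3, col=4): c = -0.5300 + -0.6100i → escape time 6

Answer: 11223
13346
16666
13356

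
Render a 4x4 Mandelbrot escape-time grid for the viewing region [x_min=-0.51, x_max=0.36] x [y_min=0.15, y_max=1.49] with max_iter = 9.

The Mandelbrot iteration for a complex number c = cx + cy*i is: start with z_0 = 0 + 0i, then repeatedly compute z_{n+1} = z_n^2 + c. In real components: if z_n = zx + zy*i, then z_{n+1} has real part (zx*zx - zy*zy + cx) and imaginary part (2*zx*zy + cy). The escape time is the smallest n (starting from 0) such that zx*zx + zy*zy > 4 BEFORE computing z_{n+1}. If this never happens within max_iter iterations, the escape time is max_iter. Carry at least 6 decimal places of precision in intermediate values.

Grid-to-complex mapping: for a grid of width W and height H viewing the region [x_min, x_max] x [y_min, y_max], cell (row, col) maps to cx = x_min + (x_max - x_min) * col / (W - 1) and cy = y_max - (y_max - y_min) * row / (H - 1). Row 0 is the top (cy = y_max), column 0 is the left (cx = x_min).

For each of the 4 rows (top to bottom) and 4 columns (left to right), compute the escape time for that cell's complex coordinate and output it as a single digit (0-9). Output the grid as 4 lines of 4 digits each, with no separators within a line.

(row=0, col=0): c = -0.5100 + 1.4900i → escape time 2
(row=0, col=1): c = -0.2200 + 1.4900i → escape time 2
(row=0, col=2): c = 0.0700 + 1.4900i → escape time 2
(row=0, col=3): c = 0.3600 + 1.4900i → escape time 2
(row=1, col=0): c = -0.5100 + 1.0433i → escape time 4
(row=1, col=1): c = -0.2200 + 1.0433i → escape time 6
(row=1, col=2): c = 0.0700 + 1.0433i → escape time 4
(row=1, col=3): c = 0.3600 + 1.0433i → escape time 3
(row=2, col=0): c = -0.5100 + 0.5967i → escape time 9
(row=2, col=1): c = -0.2200 + 0.5967i → escape time 9
(row=2, col=2): c = 0.0700 + 0.5967i → escape time 9
(row=2, col=3): c = 0.3600 + 0.5967i → escape time 9
(row=3, col=0): c = -0.5100 + 0.1500i → escape time 9
(row=3, col=1): c = -0.2200 + 0.1500i → escape time 9
(row=3, col=2): c = 0.0700 + 0.1500i → escape time 9
(row=3, col=3): c = 0.3600 + 0.1500i → escape time 9

Answer: 2222
4643
9999
9999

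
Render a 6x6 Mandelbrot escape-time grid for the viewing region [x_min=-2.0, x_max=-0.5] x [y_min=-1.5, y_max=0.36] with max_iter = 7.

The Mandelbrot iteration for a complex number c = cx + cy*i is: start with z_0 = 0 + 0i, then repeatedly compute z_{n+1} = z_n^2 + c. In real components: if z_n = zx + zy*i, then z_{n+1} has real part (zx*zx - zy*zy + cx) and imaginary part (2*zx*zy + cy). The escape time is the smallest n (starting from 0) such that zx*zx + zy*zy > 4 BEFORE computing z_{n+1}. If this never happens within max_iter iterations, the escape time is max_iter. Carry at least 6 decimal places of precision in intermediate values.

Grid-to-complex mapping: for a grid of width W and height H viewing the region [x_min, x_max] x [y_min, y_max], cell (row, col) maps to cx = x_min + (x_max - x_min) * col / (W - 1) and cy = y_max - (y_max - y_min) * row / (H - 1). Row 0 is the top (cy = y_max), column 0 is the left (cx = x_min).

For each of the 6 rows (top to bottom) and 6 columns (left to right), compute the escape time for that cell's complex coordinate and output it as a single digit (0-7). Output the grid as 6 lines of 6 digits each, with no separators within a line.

(row=0, col=0): c = -2.0000 + 0.3600i → escape time 1
(row=0, col=1): c = -1.7000 + 0.3600i → escape time 4
(row=0, col=2): c = -1.4000 + 0.3600i → escape time 5
(row=0, col=3): c = -1.1000 + 0.3600i → escape time 7
(row=0, col=4): c = -0.8000 + 0.3600i → escape time 7
(row=0, col=5): c = -0.5000 + 0.3600i → escape time 7
(row=1, col=0): c = -2.0000 + -0.0120i → escape time 1
(row=1, col=1): c = -1.7000 + -0.0120i → escape time 7
(row=1, col=2): c = -1.4000 + -0.0120i → escape time 7
(row=1, col=3): c = -1.1000 + -0.0120i → escape time 7
(row=1, col=4): c = -0.8000 + -0.0120i → escape time 7
(row=1, col=5): c = -0.5000 + -0.0120i → escape time 7
(row=2, col=0): c = -2.0000 + -0.3840i → escape time 1
(row=2, col=1): c = -1.7000 + -0.3840i → escape time 3
(row=2, col=2): c = -1.4000 + -0.3840i → escape time 5
(row=2, col=3): c = -1.1000 + -0.3840i → escape time 7
(row=2, col=4): c = -0.8000 + -0.3840i → escape time 7
(row=2, col=5): c = -0.5000 + -0.3840i → escape time 7
(row=3, col=0): c = -2.0000 + -0.7560i → escape time 1
(row=3, col=1): c = -1.7000 + -0.7560i → escape time 3
(row=3, col=2): c = -1.4000 + -0.7560i → escape time 3
(row=3, col=3): c = -1.1000 + -0.7560i → escape time 3
(row=3, col=4): c = -0.8000 + -0.7560i → escape time 4
(row=3, col=5): c = -0.5000 + -0.7560i → escape time 6
(row=4, col=0): c = -2.0000 + -1.1280i → escape time 1
(row=4, col=1): c = -1.7000 + -1.1280i → escape time 1
(row=4, col=2): c = -1.4000 + -1.1280i → escape time 2
(row=4, col=3): c = -1.1000 + -1.1280i → escape time 3
(row=4, col=4): c = -0.8000 + -1.1280i → escape time 3
(row=4, col=5): c = -0.5000 + -1.1280i → escape time 3
(row=5, col=0): c = -2.0000 + -1.5000i → escape time 1
(row=5, col=1): c = -1.7000 + -1.5000i → escape time 1
(row=5, col=2): c = -1.4000 + -1.5000i → escape time 1
(row=5, col=3): c = -1.1000 + -1.5000i → escape time 2
(row=5, col=4): c = -0.8000 + -1.5000i → escape time 2
(row=5, col=5): c = -0.5000 + -1.5000i → escape time 2

Answer: 145777
177777
135777
133346
112333
111222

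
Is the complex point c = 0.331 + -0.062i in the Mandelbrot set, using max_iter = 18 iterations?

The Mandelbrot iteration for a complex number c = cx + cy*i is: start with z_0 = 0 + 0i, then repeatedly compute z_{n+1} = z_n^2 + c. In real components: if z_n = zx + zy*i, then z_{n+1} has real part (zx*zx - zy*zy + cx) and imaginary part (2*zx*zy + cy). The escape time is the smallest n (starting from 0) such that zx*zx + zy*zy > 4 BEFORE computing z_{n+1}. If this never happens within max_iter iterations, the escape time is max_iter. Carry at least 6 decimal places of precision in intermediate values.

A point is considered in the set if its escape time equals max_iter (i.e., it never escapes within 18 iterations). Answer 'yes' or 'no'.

z_0 = 0 + 0i, c = 0.3310 + -0.0620i
Iter 1: z = 0.3310 + -0.0620i, |z|^2 = 0.1134
Iter 2: z = 0.4367 + -0.1030i, |z|^2 = 0.2013
Iter 3: z = 0.5111 + -0.1520i, |z|^2 = 0.2843
Iter 4: z = 0.5691 + -0.2174i, |z|^2 = 0.3712
Iter 5: z = 0.6076 + -0.3094i, |z|^2 = 0.4650
Iter 6: z = 0.6045 + -0.4380i, |z|^2 = 0.5573
Iter 7: z = 0.5045 + -0.5916i, |z|^2 = 0.6045
Iter 8: z = 0.2356 + -0.6589i, |z|^2 = 0.4897
Iter 9: z = -0.0477 + -0.3724i, |z|^2 = 0.1410
Iter 10: z = 0.1946 + -0.0265i, |z|^2 = 0.0386
Iter 11: z = 0.3682 + -0.0723i, |z|^2 = 0.1408
Iter 12: z = 0.4613 + -0.1152i, |z|^2 = 0.2261
Iter 13: z = 0.5305 + -0.1683i, |z|^2 = 0.3098
Iter 14: z = 0.5841 + -0.2406i, |z|^2 = 0.3991
Iter 15: z = 0.6143 + -0.3431i, |z|^2 = 0.4951
Iter 16: z = 0.5907 + -0.4835i, |z|^2 = 0.5827
Iter 17: z = 0.4461 + -0.6332i, |z|^2 = 0.6000
Did not escape in 18 iterations → in set

Answer: yes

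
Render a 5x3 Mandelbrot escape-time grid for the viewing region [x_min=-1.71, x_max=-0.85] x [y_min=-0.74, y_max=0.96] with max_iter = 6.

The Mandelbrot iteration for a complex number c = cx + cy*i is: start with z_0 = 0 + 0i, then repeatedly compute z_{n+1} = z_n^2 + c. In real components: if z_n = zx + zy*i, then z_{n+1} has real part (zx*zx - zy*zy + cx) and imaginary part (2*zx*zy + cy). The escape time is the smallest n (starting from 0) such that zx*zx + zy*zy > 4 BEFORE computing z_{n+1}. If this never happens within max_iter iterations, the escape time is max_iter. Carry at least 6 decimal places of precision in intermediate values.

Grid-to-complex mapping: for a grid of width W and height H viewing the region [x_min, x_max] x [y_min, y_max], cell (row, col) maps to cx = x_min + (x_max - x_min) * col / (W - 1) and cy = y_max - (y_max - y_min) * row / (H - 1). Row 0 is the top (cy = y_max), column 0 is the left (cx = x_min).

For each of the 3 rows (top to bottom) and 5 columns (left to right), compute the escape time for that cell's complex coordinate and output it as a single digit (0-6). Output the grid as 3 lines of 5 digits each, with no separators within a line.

(row=0, col=0): c = -1.7100 + 0.9600i → escape time 2
(row=0, col=1): c = -1.4950 + 0.9600i → escape time 3
(row=0, col=2): c = -1.2800 + 0.9600i → escape time 3
(row=0, col=3): c = -1.0650 + 0.9600i → escape time 3
(row=0, col=4): c = -0.8500 + 0.9600i → escape time 3
(row=1, col=0): c = -1.7100 + 0.1100i → escape time 5
(row=1, col=1): c = -1.4950 + 0.1100i → escape time 6
(row=1, col=2): c = -1.2800 + 0.1100i → escape time 6
(row=1, col=3): c = -1.0650 + 0.1100i → escape time 6
(row=1, col=4): c = -0.8500 + 0.1100i → escape time 6
(row=2, col=0): c = -1.7100 + -0.7400i → escape time 3
(row=2, col=1): c = -1.4950 + -0.7400i → escape time 3
(row=2, col=2): c = -1.2800 + -0.7400i → escape time 3
(row=2, col=3): c = -1.0650 + -0.7400i → escape time 3
(row=2, col=4): c = -0.8500 + -0.7400i → escape time 4

Answer: 23333
56666
33334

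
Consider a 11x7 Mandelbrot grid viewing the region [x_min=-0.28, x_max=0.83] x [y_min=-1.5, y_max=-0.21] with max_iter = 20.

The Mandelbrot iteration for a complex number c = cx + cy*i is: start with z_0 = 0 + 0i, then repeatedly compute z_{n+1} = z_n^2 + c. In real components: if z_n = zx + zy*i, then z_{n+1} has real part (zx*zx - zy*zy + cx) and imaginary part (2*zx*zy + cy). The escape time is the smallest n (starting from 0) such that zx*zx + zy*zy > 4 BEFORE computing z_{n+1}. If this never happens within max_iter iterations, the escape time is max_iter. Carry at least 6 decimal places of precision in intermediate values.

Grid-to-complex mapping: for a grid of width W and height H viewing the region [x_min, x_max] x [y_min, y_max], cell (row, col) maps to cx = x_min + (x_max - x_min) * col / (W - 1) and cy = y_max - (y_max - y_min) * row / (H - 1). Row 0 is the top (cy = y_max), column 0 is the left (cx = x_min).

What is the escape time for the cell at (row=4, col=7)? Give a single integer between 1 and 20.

Answer: 2

Derivation:
z_0 = 0 + 0i, c = 0.4970 + -1.0700i
Iter 1: z = 0.4970 + -1.0700i, |z|^2 = 1.3919
Iter 2: z = -0.4009 + -2.1336i, |z|^2 = 4.7129
Escaped at iteration 2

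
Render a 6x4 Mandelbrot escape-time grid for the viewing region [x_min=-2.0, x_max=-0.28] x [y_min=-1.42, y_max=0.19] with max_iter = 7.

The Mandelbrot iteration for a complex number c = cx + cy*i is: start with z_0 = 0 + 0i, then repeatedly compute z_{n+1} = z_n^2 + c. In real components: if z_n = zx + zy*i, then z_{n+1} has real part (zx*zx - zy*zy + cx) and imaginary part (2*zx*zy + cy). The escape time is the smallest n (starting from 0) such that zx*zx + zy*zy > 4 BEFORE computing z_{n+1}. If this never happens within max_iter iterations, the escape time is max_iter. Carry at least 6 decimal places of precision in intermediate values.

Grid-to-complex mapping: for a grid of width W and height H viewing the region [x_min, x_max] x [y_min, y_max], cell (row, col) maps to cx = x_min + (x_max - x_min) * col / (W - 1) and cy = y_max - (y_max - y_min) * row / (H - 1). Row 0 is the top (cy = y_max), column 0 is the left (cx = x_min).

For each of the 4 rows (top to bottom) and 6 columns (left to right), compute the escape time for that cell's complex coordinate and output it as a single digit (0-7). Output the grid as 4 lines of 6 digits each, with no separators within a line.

Answer: 147777
146777
123347
112222

Derivation:
(row=0, col=0): c = -2.0000 + 0.1900i → escape time 1
(row=0, col=1): c = -1.6560 + 0.1900i → escape time 4
(row=0, col=2): c = -1.3120 + 0.1900i → escape time 7
(row=0, col=3): c = -0.9680 + 0.1900i → escape time 7
(row=0, col=4): c = -0.6240 + 0.1900i → escape time 7
(row=0, col=5): c = -0.2800 + 0.1900i → escape time 7
(row=1, col=0): c = -2.0000 + -0.3467i → escape time 1
(row=1, col=1): c = -1.6560 + -0.3467i → escape time 4
(row=1, col=2): c = -1.3120 + -0.3467i → escape time 6
(row=1, col=3): c = -0.9680 + -0.3467i → escape time 7
(row=1, col=4): c = -0.6240 + -0.3467i → escape time 7
(row=1, col=5): c = -0.2800 + -0.3467i → escape time 7
(row=2, col=0): c = -2.0000 + -0.8833i → escape time 1
(row=2, col=1): c = -1.6560 + -0.8833i → escape time 2
(row=2, col=2): c = -1.3120 + -0.8833i → escape time 3
(row=2, col=3): c = -0.9680 + -0.8833i → escape time 3
(row=2, col=4): c = -0.6240 + -0.8833i → escape time 4
(row=2, col=5): c = -0.2800 + -0.8833i → escape time 7
(row=3, col=0): c = -2.0000 + -1.4200i → escape time 1
(row=3, col=1): c = -1.6560 + -1.4200i → escape time 1
(row=3, col=2): c = -1.3120 + -1.4200i → escape time 2
(row=3, col=3): c = -0.9680 + -1.4200i → escape time 2
(row=3, col=4): c = -0.6240 + -1.4200i → escape time 2
(row=3, col=5): c = -0.2800 + -1.4200i → escape time 2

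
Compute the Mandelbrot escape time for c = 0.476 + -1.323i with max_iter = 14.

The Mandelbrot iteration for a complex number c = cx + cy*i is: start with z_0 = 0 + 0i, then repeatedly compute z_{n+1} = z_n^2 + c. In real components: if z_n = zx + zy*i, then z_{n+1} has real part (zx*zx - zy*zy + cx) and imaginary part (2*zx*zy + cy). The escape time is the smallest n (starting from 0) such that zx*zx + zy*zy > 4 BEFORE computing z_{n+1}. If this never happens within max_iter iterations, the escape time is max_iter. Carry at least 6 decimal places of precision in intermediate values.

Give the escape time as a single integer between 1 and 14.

z_0 = 0 + 0i, c = 0.4760 + -1.3230i
Iter 1: z = 0.4760 + -1.3230i, |z|^2 = 1.9769
Iter 2: z = -1.0478 + -2.5825i, |z|^2 = 7.7671
Escaped at iteration 2

Answer: 2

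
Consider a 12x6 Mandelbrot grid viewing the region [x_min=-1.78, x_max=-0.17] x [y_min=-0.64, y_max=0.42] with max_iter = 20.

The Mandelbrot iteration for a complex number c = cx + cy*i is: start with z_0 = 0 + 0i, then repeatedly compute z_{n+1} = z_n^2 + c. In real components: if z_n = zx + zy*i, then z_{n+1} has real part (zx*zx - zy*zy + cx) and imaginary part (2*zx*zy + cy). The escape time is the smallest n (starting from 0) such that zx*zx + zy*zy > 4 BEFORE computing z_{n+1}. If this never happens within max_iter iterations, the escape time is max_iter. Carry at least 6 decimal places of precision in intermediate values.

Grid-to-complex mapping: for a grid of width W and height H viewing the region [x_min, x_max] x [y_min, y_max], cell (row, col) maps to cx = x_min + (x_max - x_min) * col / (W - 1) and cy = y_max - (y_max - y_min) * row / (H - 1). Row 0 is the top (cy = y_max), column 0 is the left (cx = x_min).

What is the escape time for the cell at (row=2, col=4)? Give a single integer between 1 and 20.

z_0 = 0 + 0i, c = -1.1945 + -0.0040i
Iter 1: z = -1.1945 + -0.0040i, |z|^2 = 1.4270
Iter 2: z = 0.2324 + 0.0056i, |z|^2 = 0.0540
Iter 3: z = -1.1406 + -0.0014i, |z|^2 = 1.3009
Iter 4: z = 0.1064 + -0.0008i, |z|^2 = 0.0113
Iter 5: z = -1.1832 + -0.0042i, |z|^2 = 1.4001
Iter 6: z = 0.2055 + 0.0059i, |z|^2 = 0.0423
Iter 7: z = -1.1524 + -0.0016i, |z|^2 = 1.3279
Iter 8: z = 0.1334 + -0.0003i, |z|^2 = 0.0178
Iter 9: z = -1.1768 + -0.0041i, |z|^2 = 1.3848
Iter 10: z = 0.1902 + 0.0056i, |z|^2 = 0.0362
Iter 11: z = -1.1584 + -0.0019i, |z|^2 = 1.3419
Iter 12: z = 0.1474 + 0.0003i, |z|^2 = 0.0217
Iter 13: z = -1.1728 + -0.0039i, |z|^2 = 1.3756
Iter 14: z = 0.1810 + 0.0052i, |z|^2 = 0.0328
Iter 15: z = -1.1618 + -0.0021i, |z|^2 = 1.3498
Iter 16: z = 0.1553 + 0.0010i, |z|^2 = 0.0241
Iter 17: z = -1.1704 + -0.0037i, |z|^2 = 1.3699
Iter 18: z = 0.1754 + 0.0047i, |z|^2 = 0.0308
Iter 19: z = -1.1638 + -0.0024i, |z|^2 = 1.3545

Answer: 20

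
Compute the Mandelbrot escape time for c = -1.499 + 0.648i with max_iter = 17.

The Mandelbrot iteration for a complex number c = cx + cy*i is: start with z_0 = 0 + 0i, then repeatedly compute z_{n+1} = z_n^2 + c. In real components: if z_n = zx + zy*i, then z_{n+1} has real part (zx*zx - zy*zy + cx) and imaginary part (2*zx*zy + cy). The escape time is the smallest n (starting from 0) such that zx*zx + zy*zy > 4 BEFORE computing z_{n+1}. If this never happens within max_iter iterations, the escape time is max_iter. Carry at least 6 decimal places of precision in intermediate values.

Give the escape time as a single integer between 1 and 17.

z_0 = 0 + 0i, c = -1.4990 + 0.6480i
Iter 1: z = -1.4990 + 0.6480i, |z|^2 = 2.6669
Iter 2: z = 0.3281 + -1.2947i, |z|^2 = 1.7839
Iter 3: z = -3.0676 + -0.2016i, |z|^2 = 9.4509
Escaped at iteration 3

Answer: 3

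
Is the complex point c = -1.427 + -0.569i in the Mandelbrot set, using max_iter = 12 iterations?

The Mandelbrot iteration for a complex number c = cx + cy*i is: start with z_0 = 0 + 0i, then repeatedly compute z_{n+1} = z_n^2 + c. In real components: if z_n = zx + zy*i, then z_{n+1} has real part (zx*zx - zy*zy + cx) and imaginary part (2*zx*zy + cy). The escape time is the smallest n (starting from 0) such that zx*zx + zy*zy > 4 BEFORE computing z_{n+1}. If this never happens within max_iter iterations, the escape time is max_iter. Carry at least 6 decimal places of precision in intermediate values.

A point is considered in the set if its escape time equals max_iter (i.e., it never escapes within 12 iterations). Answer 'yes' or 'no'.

Answer: no

Derivation:
z_0 = 0 + 0i, c = -1.4270 + -0.5690i
Iter 1: z = -1.4270 + -0.5690i, |z|^2 = 2.3601
Iter 2: z = 0.2856 + 1.0549i, |z|^2 = 1.1944
Iter 3: z = -2.4583 + 0.0335i, |z|^2 = 6.0445
Escaped at iteration 3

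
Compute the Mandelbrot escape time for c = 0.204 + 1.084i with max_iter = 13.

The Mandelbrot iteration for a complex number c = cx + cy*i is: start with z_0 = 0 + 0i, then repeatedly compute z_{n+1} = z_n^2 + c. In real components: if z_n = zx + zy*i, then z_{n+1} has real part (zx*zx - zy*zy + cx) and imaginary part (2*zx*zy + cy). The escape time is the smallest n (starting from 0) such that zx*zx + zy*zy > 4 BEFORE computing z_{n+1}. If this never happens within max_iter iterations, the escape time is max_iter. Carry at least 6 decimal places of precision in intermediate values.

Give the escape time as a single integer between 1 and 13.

Answer: 3

Derivation:
z_0 = 0 + 0i, c = 0.2040 + 1.0840i
Iter 1: z = 0.2040 + 1.0840i, |z|^2 = 1.2167
Iter 2: z = -0.9294 + 1.5263i, |z|^2 = 3.1934
Iter 3: z = -1.2616 + -1.7532i, |z|^2 = 4.6653
Escaped at iteration 3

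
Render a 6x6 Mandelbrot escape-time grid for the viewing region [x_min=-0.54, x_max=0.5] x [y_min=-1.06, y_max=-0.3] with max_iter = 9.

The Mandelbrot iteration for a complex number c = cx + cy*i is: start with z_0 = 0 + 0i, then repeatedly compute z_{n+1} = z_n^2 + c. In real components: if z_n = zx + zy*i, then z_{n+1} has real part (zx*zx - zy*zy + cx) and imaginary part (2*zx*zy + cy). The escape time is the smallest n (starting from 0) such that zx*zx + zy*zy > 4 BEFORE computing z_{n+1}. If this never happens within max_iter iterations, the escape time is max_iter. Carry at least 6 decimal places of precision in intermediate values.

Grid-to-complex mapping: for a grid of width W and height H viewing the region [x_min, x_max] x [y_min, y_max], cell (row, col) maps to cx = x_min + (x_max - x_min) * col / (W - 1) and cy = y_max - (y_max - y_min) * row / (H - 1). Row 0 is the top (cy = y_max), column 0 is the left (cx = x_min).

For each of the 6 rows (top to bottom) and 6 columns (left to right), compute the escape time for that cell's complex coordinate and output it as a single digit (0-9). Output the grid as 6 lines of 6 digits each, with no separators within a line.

Answer: 999996
999995
999994
689753
459543
457432

Derivation:
(row=0, col=0): c = -0.5400 + -0.3000i → escape time 9
(row=0, col=1): c = -0.3320 + -0.3000i → escape time 9
(row=0, col=2): c = -0.1240 + -0.3000i → escape time 9
(row=0, col=3): c = 0.0840 + -0.3000i → escape time 9
(row=0, col=4): c = 0.2920 + -0.3000i → escape time 9
(row=0, col=5): c = 0.5000 + -0.3000i → escape time 6
(row=1, col=0): c = -0.5400 + -0.4520i → escape time 9
(row=1, col=1): c = -0.3320 + -0.4520i → escape time 9
(row=1, col=2): c = -0.1240 + -0.4520i → escape time 9
(row=1, col=3): c = 0.0840 + -0.4520i → escape time 9
(row=1, col=4): c = 0.2920 + -0.4520i → escape time 9
(row=1, col=5): c = 0.5000 + -0.4520i → escape time 5
(row=2, col=0): c = -0.5400 + -0.6040i → escape time 9
(row=2, col=1): c = -0.3320 + -0.6040i → escape time 9
(row=2, col=2): c = -0.1240 + -0.6040i → escape time 9
(row=2, col=3): c = 0.0840 + -0.6040i → escape time 9
(row=2, col=4): c = 0.2920 + -0.6040i → escape time 9
(row=2, col=5): c = 0.5000 + -0.6040i → escape time 4
(row=3, col=0): c = -0.5400 + -0.7560i → escape time 6
(row=3, col=1): c = -0.3320 + -0.7560i → escape time 8
(row=3, col=2): c = -0.1240 + -0.7560i → escape time 9
(row=3, col=3): c = 0.0840 + -0.7560i → escape time 7
(row=3, col=4): c = 0.2920 + -0.7560i → escape time 5
(row=3, col=5): c = 0.5000 + -0.7560i → escape time 3
(row=4, col=0): c = -0.5400 + -0.9080i → escape time 4
(row=4, col=1): c = -0.3320 + -0.9080i → escape time 5
(row=4, col=2): c = -0.1240 + -0.9080i → escape time 9
(row=4, col=3): c = 0.0840 + -0.9080i → escape time 5
(row=4, col=4): c = 0.2920 + -0.9080i → escape time 4
(row=4, col=5): c = 0.5000 + -0.9080i → escape time 3
(row=5, col=0): c = -0.5400 + -1.0600i → escape time 4
(row=5, col=1): c = -0.3320 + -1.0600i → escape time 5
(row=5, col=2): c = -0.1240 + -1.0600i → escape time 7
(row=5, col=3): c = 0.0840 + -1.0600i → escape time 4
(row=5, col=4): c = 0.2920 + -1.0600i → escape time 3
(row=5, col=5): c = 0.5000 + -1.0600i → escape time 2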